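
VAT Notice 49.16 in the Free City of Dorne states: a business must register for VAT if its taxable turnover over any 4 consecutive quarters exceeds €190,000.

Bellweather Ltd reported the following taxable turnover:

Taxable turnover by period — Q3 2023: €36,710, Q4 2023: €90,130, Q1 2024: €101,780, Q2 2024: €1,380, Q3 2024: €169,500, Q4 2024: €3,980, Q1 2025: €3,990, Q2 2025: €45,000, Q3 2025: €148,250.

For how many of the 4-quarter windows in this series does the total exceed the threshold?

5

Q3 2023–Q2 2024: €36,710 + €90,130 + €101,780 + €1,380 = €230,000 (over)
Q4 2023–Q3 2024: €90,130 + €101,780 + €1,380 + €169,500 = €362,790 (over)
Q1 2024–Q4 2024: €101,780 + €1,380 + €169,500 + €3,980 = €276,640 (over)
Q2 2024–Q1 2025: €1,380 + €169,500 + €3,980 + €3,990 = €178,850 (under)
Q3 2024–Q2 2025: €169,500 + €3,980 + €3,990 + €45,000 = €222,470 (over)
Q4 2024–Q3 2025: €3,980 + €3,990 + €45,000 + €148,250 = €201,220 (over)
5 windows exceed the threshold.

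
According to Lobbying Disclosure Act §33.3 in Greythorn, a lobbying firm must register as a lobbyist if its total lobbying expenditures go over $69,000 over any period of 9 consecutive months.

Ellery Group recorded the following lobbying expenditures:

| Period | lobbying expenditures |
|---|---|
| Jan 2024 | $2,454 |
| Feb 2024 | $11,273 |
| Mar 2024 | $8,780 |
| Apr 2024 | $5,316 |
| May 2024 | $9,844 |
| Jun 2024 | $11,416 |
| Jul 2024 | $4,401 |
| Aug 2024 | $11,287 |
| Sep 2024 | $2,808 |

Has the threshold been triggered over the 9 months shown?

Total lobbying expenditures: $2,454 + $11,273 + $8,780 + $5,316 + $9,844 + $11,416 + $4,401 + $11,287 + $2,808 = $67,579.
$67,579 ≤ $69,000, so the threshold is not exceeded.

No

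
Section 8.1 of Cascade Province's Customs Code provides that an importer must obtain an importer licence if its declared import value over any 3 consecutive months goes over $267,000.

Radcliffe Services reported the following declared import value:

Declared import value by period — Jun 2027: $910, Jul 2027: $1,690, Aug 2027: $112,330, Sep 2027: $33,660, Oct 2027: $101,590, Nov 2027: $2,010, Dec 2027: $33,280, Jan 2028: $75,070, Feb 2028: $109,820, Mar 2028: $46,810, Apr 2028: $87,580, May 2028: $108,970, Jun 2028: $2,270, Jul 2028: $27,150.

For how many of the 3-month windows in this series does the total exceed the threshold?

0

Jun 2027–Aug 2027: $910 + $1,690 + $112,330 = $114,930 (under)
Jul 2027–Sep 2027: $1,690 + $112,330 + $33,660 = $147,680 (under)
Aug 2027–Oct 2027: $112,330 + $33,660 + $101,590 = $247,580 (under)
Sep 2027–Nov 2027: $33,660 + $101,590 + $2,010 = $137,260 (under)
Oct 2027–Dec 2027: $101,590 + $2,010 + $33,280 = $136,880 (under)
Nov 2027–Jan 2028: $2,010 + $33,280 + $75,070 = $110,360 (under)
Dec 2027–Feb 2028: $33,280 + $75,070 + $109,820 = $218,170 (under)
Jan 2028–Mar 2028: $75,070 + $109,820 + $46,810 = $231,700 (under)
Feb 2028–Apr 2028: $109,820 + $46,810 + $87,580 = $244,210 (under)
Mar 2028–May 2028: $46,810 + $87,580 + $108,970 = $243,360 (under)
Apr 2028–Jun 2028: $87,580 + $108,970 + $2,270 = $198,820 (under)
May 2028–Jul 2028: $108,970 + $2,270 + $27,150 = $138,390 (under)
0 windows exceed the threshold.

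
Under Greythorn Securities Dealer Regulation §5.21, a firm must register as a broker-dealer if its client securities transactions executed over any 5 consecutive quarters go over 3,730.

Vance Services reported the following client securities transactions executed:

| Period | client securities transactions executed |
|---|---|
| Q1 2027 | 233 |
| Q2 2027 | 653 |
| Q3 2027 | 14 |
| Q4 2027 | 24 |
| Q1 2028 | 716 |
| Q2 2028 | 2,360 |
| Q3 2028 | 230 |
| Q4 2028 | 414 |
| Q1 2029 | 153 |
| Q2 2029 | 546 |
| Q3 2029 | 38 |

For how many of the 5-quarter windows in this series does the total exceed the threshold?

3

Q1 2027–Q1 2028: 233 + 653 + 14 + 24 + 716 = 1,640 (under)
Q2 2027–Q2 2028: 653 + 14 + 24 + 716 + 2,360 = 3,767 (over)
Q3 2027–Q3 2028: 14 + 24 + 716 + 2,360 + 230 = 3,344 (under)
Q4 2027–Q4 2028: 24 + 716 + 2,360 + 230 + 414 = 3,744 (over)
Q1 2028–Q1 2029: 716 + 2,360 + 230 + 414 + 153 = 3,873 (over)
Q2 2028–Q2 2029: 2,360 + 230 + 414 + 153 + 546 = 3,703 (under)
Q3 2028–Q3 2029: 230 + 414 + 153 + 546 + 38 = 1,381 (under)
3 windows exceed the threshold.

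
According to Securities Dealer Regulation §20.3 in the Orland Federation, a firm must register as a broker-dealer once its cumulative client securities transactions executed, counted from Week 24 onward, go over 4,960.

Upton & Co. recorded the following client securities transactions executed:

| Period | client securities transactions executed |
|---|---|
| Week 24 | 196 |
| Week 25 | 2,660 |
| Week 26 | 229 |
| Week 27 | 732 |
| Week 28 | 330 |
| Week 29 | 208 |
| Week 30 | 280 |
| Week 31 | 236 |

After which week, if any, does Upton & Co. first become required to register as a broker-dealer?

Not triggered

Through Week 24: 196
Through Week 25: 2,856
Through Week 26: 3,085
Through Week 27: 3,817
Through Week 28: 4,147
Through Week 29: 4,355
Through Week 30: 4,635
Through Week 31: 4,871
Final cumulative total 4,871 ≤ 4,960; the threshold is never exceeded.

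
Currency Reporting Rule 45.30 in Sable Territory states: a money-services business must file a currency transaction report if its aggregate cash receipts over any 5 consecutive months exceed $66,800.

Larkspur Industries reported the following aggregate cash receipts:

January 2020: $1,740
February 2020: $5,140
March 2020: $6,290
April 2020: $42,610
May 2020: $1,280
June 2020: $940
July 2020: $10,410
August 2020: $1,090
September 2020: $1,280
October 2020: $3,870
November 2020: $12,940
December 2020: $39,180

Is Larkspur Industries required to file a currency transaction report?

No

January 2020–May 2020: $1,740 + $5,140 + $6,290 + $42,610 + $1,280 = $57,060 (under)
February 2020–June 2020: $5,140 + $6,290 + $42,610 + $1,280 + $940 = $56,260 (under)
March 2020–July 2020: $6,290 + $42,610 + $1,280 + $940 + $10,410 = $61,530 (under)
April 2020–August 2020: $42,610 + $1,280 + $940 + $10,410 + $1,090 = $56,330 (under)
May 2020–September 2020: $1,280 + $940 + $10,410 + $1,090 + $1,280 = $15,000 (under)
June 2020–October 2020: $940 + $10,410 + $1,090 + $1,280 + $3,870 = $17,590 (under)
July 2020–November 2020: $10,410 + $1,090 + $1,280 + $3,870 + $12,940 = $29,590 (under)
August 2020–December 2020: $1,090 + $1,280 + $3,870 + $12,940 + $39,180 = $58,360 (under)
No window exceeds $66,800.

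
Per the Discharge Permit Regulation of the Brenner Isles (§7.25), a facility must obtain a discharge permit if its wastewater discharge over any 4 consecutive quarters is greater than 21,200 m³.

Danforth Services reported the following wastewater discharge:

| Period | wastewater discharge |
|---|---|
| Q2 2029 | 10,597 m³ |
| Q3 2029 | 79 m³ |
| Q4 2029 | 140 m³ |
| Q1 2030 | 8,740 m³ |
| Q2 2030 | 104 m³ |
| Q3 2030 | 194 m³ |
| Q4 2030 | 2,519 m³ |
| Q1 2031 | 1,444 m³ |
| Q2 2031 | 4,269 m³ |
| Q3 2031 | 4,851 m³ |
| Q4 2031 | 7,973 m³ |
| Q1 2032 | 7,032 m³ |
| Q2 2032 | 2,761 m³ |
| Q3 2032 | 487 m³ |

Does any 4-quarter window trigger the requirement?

Q2 2029–Q1 2030: 10,597 m³ + 79 m³ + 140 m³ + 8,740 m³ = 19,556 m³ (under)
Q3 2029–Q2 2030: 79 m³ + 140 m³ + 8,740 m³ + 104 m³ = 9,063 m³ (under)
Q4 2029–Q3 2030: 140 m³ + 8,740 m³ + 104 m³ + 194 m³ = 9,178 m³ (under)
Q1 2030–Q4 2030: 8,740 m³ + 104 m³ + 194 m³ + 2,519 m³ = 11,557 m³ (under)
Q2 2030–Q1 2031: 104 m³ + 194 m³ + 2,519 m³ + 1,444 m³ = 4,261 m³ (under)
Q3 2030–Q2 2031: 194 m³ + 2,519 m³ + 1,444 m³ + 4,269 m³ = 8,426 m³ (under)
Q4 2030–Q3 2031: 2,519 m³ + 1,444 m³ + 4,269 m³ + 4,851 m³ = 13,083 m³ (under)
Q1 2031–Q4 2031: 1,444 m³ + 4,269 m³ + 4,851 m³ + 7,973 m³ = 18,537 m³ (under)
Q2 2031–Q1 2032: 4,269 m³ + 4,851 m³ + 7,973 m³ + 7,032 m³ = 24,125 m³ (over)
Q3 2031–Q2 2032: 4,851 m³ + 7,973 m³ + 7,032 m³ + 2,761 m³ = 22,617 m³ (over)
Q4 2031–Q3 2032: 7,973 m³ + 7,032 m³ + 2,761 m³ + 487 m³ = 18,253 m³ (under)
At least one window exceeds 21,200 m³.

Yes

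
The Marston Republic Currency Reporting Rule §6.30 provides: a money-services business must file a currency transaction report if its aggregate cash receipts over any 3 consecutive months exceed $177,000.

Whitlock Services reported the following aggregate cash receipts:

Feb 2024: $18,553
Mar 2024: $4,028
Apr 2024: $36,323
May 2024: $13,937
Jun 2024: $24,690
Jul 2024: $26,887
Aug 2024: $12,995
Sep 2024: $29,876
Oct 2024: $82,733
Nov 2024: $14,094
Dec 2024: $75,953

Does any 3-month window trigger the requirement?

Feb 2024–Apr 2024: $18,553 + $4,028 + $36,323 = $58,904 (under)
Mar 2024–May 2024: $4,028 + $36,323 + $13,937 = $54,288 (under)
Apr 2024–Jun 2024: $36,323 + $13,937 + $24,690 = $74,950 (under)
May 2024–Jul 2024: $13,937 + $24,690 + $26,887 = $65,514 (under)
Jun 2024–Aug 2024: $24,690 + $26,887 + $12,995 = $64,572 (under)
Jul 2024–Sep 2024: $26,887 + $12,995 + $29,876 = $69,758 (under)
Aug 2024–Oct 2024: $12,995 + $29,876 + $82,733 = $125,604 (under)
Sep 2024–Nov 2024: $29,876 + $82,733 + $14,094 = $126,703 (under)
Oct 2024–Dec 2024: $82,733 + $14,094 + $75,953 = $172,780 (under)
No window exceeds $177,000.

No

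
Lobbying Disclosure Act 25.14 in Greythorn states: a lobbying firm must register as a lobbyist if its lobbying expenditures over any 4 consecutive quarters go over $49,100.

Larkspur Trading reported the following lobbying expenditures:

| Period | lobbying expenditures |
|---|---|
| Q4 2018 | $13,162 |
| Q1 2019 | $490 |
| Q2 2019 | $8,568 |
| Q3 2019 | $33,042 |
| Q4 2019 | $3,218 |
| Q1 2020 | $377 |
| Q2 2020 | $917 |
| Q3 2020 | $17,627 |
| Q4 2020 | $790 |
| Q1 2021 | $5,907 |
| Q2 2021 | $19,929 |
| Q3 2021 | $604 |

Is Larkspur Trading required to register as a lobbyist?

Yes

Q4 2018–Q3 2019: $13,162 + $490 + $8,568 + $33,042 = $55,262 (over)
Q1 2019–Q4 2019: $490 + $8,568 + $33,042 + $3,218 = $45,318 (under)
Q2 2019–Q1 2020: $8,568 + $33,042 + $3,218 + $377 = $45,205 (under)
Q3 2019–Q2 2020: $33,042 + $3,218 + $377 + $917 = $37,554 (under)
Q4 2019–Q3 2020: $3,218 + $377 + $917 + $17,627 = $22,139 (under)
Q1 2020–Q4 2020: $377 + $917 + $17,627 + $790 = $19,711 (under)
Q2 2020–Q1 2021: $917 + $17,627 + $790 + $5,907 = $25,241 (under)
Q3 2020–Q2 2021: $17,627 + $790 + $5,907 + $19,929 = $44,253 (under)
Q4 2020–Q3 2021: $790 + $5,907 + $19,929 + $604 = $27,230 (under)
At least one window exceeds $49,100.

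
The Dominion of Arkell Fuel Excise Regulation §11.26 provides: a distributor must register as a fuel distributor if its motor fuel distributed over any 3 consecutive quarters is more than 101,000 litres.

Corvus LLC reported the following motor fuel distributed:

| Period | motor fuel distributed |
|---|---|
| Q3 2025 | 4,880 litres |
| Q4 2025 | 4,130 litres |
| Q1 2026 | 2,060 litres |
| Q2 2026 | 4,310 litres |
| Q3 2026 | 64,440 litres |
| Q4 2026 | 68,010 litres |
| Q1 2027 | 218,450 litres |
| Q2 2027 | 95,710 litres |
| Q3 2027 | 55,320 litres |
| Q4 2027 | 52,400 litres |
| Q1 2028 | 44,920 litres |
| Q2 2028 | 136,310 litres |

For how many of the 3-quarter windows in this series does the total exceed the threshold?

7

Q3 2025–Q1 2026: 4,880 litres + 4,130 litres + 2,060 litres = 11,070 litres (under)
Q4 2025–Q2 2026: 4,130 litres + 2,060 litres + 4,310 litres = 10,500 litres (under)
Q1 2026–Q3 2026: 2,060 litres + 4,310 litres + 64,440 litres = 70,810 litres (under)
Q2 2026–Q4 2026: 4,310 litres + 64,440 litres + 68,010 litres = 136,760 litres (over)
Q3 2026–Q1 2027: 64,440 litres + 68,010 litres + 218,450 litres = 350,900 litres (over)
Q4 2026–Q2 2027: 68,010 litres + 218,450 litres + 95,710 litres = 382,170 litres (over)
Q1 2027–Q3 2027: 218,450 litres + 95,710 litres + 55,320 litres = 369,480 litres (over)
Q2 2027–Q4 2027: 95,710 litres + 55,320 litres + 52,400 litres = 203,430 litres (over)
Q3 2027–Q1 2028: 55,320 litres + 52,400 litres + 44,920 litres = 152,640 litres (over)
Q4 2027–Q2 2028: 52,400 litres + 44,920 litres + 136,310 litres = 233,630 litres (over)
7 windows exceed the threshold.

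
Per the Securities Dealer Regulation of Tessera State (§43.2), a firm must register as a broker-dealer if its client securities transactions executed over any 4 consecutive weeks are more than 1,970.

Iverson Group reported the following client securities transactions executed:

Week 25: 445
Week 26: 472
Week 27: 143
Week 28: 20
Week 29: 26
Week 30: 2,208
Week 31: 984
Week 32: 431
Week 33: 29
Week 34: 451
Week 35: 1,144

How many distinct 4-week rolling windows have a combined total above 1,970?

5

Week 25–Week 28: 445 + 472 + 143 + 20 = 1,080 (under)
Week 26–Week 29: 472 + 143 + 20 + 26 = 661 (under)
Week 27–Week 30: 143 + 20 + 26 + 2,208 = 2,397 (over)
Week 28–Week 31: 20 + 26 + 2,208 + 984 = 3,238 (over)
Week 29–Week 32: 26 + 2,208 + 984 + 431 = 3,649 (over)
Week 30–Week 33: 2,208 + 984 + 431 + 29 = 3,652 (over)
Week 31–Week 34: 984 + 431 + 29 + 451 = 1,895 (under)
Week 32–Week 35: 431 + 29 + 451 + 1,144 = 2,055 (over)
5 windows exceed the threshold.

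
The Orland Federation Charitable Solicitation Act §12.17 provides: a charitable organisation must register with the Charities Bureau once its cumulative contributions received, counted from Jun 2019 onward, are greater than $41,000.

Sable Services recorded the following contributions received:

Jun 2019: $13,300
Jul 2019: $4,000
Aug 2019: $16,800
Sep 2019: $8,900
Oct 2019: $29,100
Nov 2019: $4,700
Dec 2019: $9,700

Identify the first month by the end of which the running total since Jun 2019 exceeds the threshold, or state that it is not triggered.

Sep 2019

Through Jun 2019: $13,300
Through Jul 2019: $17,300
Through Aug 2019: $34,100
Through Sep 2019: $43,000 ← exceeds threshold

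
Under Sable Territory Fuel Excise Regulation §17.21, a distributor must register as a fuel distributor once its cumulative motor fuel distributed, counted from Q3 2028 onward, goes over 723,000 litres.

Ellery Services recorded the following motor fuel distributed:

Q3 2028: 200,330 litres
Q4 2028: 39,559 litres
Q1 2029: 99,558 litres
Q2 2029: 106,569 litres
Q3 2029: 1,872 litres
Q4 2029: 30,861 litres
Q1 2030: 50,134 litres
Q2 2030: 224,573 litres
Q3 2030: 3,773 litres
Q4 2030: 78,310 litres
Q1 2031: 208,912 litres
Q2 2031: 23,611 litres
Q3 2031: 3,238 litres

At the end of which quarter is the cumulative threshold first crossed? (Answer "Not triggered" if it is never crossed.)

Through Q3 2028: 200,330 litres
Through Q4 2028: 239,889 litres
Through Q1 2029: 339,447 litres
Through Q2 2029: 446,016 litres
Through Q3 2029: 447,888 litres
Through Q4 2029: 478,749 litres
Through Q1 2030: 528,883 litres
Through Q2 2030: 753,456 litres ← exceeds threshold

Q2 2030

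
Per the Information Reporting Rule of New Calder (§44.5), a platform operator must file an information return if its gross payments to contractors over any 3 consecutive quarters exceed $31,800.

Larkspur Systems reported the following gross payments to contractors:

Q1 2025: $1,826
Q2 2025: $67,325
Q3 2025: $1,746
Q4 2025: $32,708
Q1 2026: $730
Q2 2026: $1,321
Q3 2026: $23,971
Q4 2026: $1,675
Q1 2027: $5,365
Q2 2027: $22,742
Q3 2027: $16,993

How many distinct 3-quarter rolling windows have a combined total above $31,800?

5

Q1 2025–Q3 2025: $1,826 + $67,325 + $1,746 = $70,897 (over)
Q2 2025–Q4 2025: $67,325 + $1,746 + $32,708 = $101,779 (over)
Q3 2025–Q1 2026: $1,746 + $32,708 + $730 = $35,184 (over)
Q4 2025–Q2 2026: $32,708 + $730 + $1,321 = $34,759 (over)
Q1 2026–Q3 2026: $730 + $1,321 + $23,971 = $26,022 (under)
Q2 2026–Q4 2026: $1,321 + $23,971 + $1,675 = $26,967 (under)
Q3 2026–Q1 2027: $23,971 + $1,675 + $5,365 = $31,011 (under)
Q4 2026–Q2 2027: $1,675 + $5,365 + $22,742 = $29,782 (under)
Q1 2027–Q3 2027: $5,365 + $22,742 + $16,993 = $45,100 (over)
5 windows exceed the threshold.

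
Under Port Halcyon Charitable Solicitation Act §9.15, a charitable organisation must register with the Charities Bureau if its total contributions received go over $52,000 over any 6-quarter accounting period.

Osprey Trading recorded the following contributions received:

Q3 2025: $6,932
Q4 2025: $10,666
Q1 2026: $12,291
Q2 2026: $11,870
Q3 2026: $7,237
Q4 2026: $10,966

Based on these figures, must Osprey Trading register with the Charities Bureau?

Total contributions received: $6,932 + $10,666 + $12,291 + $11,870 + $7,237 + $10,966 = $59,962.
$59,962 > $52,000, so the threshold is exceeded.

Yes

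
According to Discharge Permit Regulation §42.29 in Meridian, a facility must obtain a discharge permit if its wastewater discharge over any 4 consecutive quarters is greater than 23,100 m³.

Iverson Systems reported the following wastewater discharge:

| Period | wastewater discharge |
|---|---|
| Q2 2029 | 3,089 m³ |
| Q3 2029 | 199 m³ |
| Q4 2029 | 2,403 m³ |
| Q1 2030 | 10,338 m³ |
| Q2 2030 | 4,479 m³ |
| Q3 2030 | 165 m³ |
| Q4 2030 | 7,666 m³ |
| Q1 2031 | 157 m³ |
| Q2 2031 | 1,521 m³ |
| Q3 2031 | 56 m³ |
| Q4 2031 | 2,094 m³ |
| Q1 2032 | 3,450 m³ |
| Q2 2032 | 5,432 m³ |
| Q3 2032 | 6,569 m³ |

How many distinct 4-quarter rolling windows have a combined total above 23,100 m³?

Q2 2029–Q1 2030: 3,089 m³ + 199 m³ + 2,403 m³ + 10,338 m³ = 16,029 m³ (under)
Q3 2029–Q2 2030: 199 m³ + 2,403 m³ + 10,338 m³ + 4,479 m³ = 17,419 m³ (under)
Q4 2029–Q3 2030: 2,403 m³ + 10,338 m³ + 4,479 m³ + 165 m³ = 17,385 m³ (under)
Q1 2030–Q4 2030: 10,338 m³ + 4,479 m³ + 165 m³ + 7,666 m³ = 22,648 m³ (under)
Q2 2030–Q1 2031: 4,479 m³ + 165 m³ + 7,666 m³ + 157 m³ = 12,467 m³ (under)
Q3 2030–Q2 2031: 165 m³ + 7,666 m³ + 157 m³ + 1,521 m³ = 9,509 m³ (under)
Q4 2030–Q3 2031: 7,666 m³ + 157 m³ + 1,521 m³ + 56 m³ = 9,400 m³ (under)
Q1 2031–Q4 2031: 157 m³ + 1,521 m³ + 56 m³ + 2,094 m³ = 3,828 m³ (under)
Q2 2031–Q1 2032: 1,521 m³ + 56 m³ + 2,094 m³ + 3,450 m³ = 7,121 m³ (under)
Q3 2031–Q2 2032: 56 m³ + 2,094 m³ + 3,450 m³ + 5,432 m³ = 11,032 m³ (under)
Q4 2031–Q3 2032: 2,094 m³ + 3,450 m³ + 5,432 m³ + 6,569 m³ = 17,545 m³ (under)
0 windows exceed the threshold.

0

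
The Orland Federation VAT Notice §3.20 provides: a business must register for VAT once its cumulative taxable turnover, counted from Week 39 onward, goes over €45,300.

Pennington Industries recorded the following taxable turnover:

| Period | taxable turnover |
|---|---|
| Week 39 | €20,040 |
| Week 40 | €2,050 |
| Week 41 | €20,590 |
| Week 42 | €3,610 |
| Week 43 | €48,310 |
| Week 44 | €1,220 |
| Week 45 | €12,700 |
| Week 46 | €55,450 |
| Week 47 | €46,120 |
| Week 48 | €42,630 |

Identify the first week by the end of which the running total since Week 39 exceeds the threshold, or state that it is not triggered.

Through Week 39: €20,040
Through Week 40: €22,090
Through Week 41: €42,680
Through Week 42: €46,290 ← exceeds threshold

Week 42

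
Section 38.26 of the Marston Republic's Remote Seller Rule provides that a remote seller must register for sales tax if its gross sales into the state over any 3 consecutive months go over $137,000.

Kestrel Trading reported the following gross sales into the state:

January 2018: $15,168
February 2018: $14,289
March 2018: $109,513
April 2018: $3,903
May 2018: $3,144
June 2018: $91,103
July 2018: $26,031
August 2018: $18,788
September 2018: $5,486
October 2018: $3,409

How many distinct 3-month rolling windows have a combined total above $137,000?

January 2018–March 2018: $15,168 + $14,289 + $109,513 = $138,970 (over)
February 2018–April 2018: $14,289 + $109,513 + $3,903 = $127,705 (under)
March 2018–May 2018: $109,513 + $3,903 + $3,144 = $116,560 (under)
April 2018–June 2018: $3,903 + $3,144 + $91,103 = $98,150 (under)
May 2018–July 2018: $3,144 + $91,103 + $26,031 = $120,278 (under)
June 2018–August 2018: $91,103 + $26,031 + $18,788 = $135,922 (under)
July 2018–September 2018: $26,031 + $18,788 + $5,486 = $50,305 (under)
August 2018–October 2018: $18,788 + $5,486 + $3,409 = $27,683 (under)
1 window exceeds the threshold.

1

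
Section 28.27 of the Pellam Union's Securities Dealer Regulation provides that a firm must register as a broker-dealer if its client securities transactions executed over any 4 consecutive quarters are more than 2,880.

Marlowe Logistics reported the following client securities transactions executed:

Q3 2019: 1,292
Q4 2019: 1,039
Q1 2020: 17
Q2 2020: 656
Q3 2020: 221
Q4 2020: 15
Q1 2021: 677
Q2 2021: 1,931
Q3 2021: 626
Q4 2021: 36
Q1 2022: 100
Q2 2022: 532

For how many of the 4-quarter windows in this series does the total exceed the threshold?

Q3 2019–Q2 2020: 1,292 + 1,039 + 17 + 656 = 3,004 (over)
Q4 2019–Q3 2020: 1,039 + 17 + 656 + 221 = 1,933 (under)
Q1 2020–Q4 2020: 17 + 656 + 221 + 15 = 909 (under)
Q2 2020–Q1 2021: 656 + 221 + 15 + 677 = 1,569 (under)
Q3 2020–Q2 2021: 221 + 15 + 677 + 1,931 = 2,844 (under)
Q4 2020–Q3 2021: 15 + 677 + 1,931 + 626 = 3,249 (over)
Q1 2021–Q4 2021: 677 + 1,931 + 626 + 36 = 3,270 (over)
Q2 2021–Q1 2022: 1,931 + 626 + 36 + 100 = 2,693 (under)
Q3 2021–Q2 2022: 626 + 36 + 100 + 532 = 1,294 (under)
3 windows exceed the threshold.

3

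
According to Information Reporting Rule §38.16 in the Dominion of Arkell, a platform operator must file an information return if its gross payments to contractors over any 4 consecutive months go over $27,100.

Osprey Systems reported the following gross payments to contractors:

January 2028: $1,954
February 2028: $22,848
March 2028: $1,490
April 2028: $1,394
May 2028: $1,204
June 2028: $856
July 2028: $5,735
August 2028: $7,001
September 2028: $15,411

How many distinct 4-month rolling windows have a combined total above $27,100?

2

January 2028–April 2028: $1,954 + $22,848 + $1,490 + $1,394 = $27,686 (over)
February 2028–May 2028: $22,848 + $1,490 + $1,394 + $1,204 = $26,936 (under)
March 2028–June 2028: $1,490 + $1,394 + $1,204 + $856 = $4,944 (under)
April 2028–July 2028: $1,394 + $1,204 + $856 + $5,735 = $9,189 (under)
May 2028–August 2028: $1,204 + $856 + $5,735 + $7,001 = $14,796 (under)
June 2028–September 2028: $856 + $5,735 + $7,001 + $15,411 = $29,003 (over)
2 windows exceed the threshold.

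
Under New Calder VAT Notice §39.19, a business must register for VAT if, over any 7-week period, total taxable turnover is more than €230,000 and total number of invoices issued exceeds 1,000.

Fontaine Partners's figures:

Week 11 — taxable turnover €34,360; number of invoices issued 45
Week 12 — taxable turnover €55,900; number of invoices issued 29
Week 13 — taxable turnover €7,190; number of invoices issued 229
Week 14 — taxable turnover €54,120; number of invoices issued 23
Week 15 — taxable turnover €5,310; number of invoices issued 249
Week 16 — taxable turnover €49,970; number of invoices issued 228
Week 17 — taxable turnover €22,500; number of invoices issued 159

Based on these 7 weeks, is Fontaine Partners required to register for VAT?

No

Total taxable turnover: €34,360 + €55,900 + €7,190 + €54,120 + €5,310 + €49,970 + €22,500 = €229,350 (≤ €230,000).
Total number of invoices issued: 45 + 29 + 229 + 23 + 249 + 228 + 159 = 962 (≤ 1,000).
The test is 'and': the rule requires both, and at least one is not exceeded.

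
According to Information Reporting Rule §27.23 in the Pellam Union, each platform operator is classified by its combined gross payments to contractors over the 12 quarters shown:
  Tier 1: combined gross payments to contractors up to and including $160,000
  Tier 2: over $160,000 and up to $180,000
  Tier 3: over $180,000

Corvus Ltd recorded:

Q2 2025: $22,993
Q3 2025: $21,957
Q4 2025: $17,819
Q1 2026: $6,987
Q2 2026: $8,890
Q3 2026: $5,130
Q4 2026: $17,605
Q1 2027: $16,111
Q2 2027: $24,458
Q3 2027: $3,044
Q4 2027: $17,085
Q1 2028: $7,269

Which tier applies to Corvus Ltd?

Tier 2

Combined gross payments to contractors: $22,993 + $21,957 + $17,819 + $6,987 + $8,890 + $5,130 + $17,605 + $16,111 + $24,458 + $3,044 + $17,085 + $7,269 = $169,348.
$160,000 < $169,348 ≤ $180,000, so Tier 2 applies.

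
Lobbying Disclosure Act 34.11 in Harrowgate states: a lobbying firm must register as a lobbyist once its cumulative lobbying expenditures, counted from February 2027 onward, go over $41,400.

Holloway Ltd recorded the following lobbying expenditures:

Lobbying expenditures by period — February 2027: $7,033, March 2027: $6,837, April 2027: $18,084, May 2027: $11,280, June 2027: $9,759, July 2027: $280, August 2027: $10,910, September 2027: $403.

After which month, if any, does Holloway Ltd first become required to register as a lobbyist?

Through February 2027: $7,033
Through March 2027: $13,870
Through April 2027: $31,954
Through May 2027: $43,234 ← exceeds threshold

May 2027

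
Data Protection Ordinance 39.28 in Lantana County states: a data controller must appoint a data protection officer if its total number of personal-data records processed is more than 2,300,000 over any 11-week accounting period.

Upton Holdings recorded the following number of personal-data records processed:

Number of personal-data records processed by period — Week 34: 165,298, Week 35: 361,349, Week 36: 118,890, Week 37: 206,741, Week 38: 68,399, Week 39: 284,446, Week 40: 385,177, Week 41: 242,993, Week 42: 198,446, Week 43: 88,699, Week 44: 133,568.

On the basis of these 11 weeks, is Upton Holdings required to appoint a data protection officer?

No

Total number of personal-data records processed: 165,298 + 361,349 + 118,890 + 206,741 + 68,399 + 284,446 + 385,177 + 242,993 + 198,446 + 88,699 + 133,568 = 2,254,006.
2,254,006 ≤ 2,300,000, so the threshold is not exceeded.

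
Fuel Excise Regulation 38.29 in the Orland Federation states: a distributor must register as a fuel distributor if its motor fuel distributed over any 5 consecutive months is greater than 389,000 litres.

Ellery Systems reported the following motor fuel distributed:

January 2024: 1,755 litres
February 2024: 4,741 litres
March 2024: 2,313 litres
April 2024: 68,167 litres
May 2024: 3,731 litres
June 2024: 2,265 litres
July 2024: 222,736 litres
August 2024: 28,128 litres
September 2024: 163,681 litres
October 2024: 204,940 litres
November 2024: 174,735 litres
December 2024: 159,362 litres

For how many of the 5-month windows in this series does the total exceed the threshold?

4

January 2024–May 2024: 1,755 litres + 4,741 litres + 2,313 litres + 68,167 litres + 3,731 litres = 80,707 litres (under)
February 2024–June 2024: 4,741 litres + 2,313 litres + 68,167 litres + 3,731 litres + 2,265 litres = 81,217 litres (under)
March 2024–July 2024: 2,313 litres + 68,167 litres + 3,731 litres + 2,265 litres + 222,736 litres = 299,212 litres (under)
April 2024–August 2024: 68,167 litres + 3,731 litres + 2,265 litres + 222,736 litres + 28,128 litres = 325,027 litres (under)
May 2024–September 2024: 3,731 litres + 2,265 litres + 222,736 litres + 28,128 litres + 163,681 litres = 420,541 litres (over)
June 2024–October 2024: 2,265 litres + 222,736 litres + 28,128 litres + 163,681 litres + 204,940 litres = 621,750 litres (over)
July 2024–November 2024: 222,736 litres + 28,128 litres + 163,681 litres + 204,940 litres + 174,735 litres = 794,220 litres (over)
August 2024–December 2024: 28,128 litres + 163,681 litres + 204,940 litres + 174,735 litres + 159,362 litres = 730,846 litres (over)
4 windows exceed the threshold.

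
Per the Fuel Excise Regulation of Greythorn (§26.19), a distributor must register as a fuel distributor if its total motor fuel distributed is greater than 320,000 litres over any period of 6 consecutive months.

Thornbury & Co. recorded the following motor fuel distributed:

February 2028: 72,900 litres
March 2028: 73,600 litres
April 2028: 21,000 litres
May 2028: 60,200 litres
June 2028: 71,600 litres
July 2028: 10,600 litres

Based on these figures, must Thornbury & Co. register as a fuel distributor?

Total motor fuel distributed: 72,900 litres + 73,600 litres + 21,000 litres + 60,200 litres + 71,600 litres + 10,600 litres = 309,900 litres.
309,900 litres ≤ 320,000 litres, so the threshold is not exceeded.

No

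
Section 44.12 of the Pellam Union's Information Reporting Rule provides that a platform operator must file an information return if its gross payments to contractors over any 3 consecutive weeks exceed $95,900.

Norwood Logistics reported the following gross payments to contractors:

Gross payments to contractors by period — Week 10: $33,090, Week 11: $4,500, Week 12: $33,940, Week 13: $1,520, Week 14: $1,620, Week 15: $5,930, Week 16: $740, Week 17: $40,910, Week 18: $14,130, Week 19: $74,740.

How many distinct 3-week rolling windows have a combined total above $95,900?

1

Week 10–Week 12: $33,090 + $4,500 + $33,940 = $71,530 (under)
Week 11–Week 13: $4,500 + $33,940 + $1,520 = $39,960 (under)
Week 12–Week 14: $33,940 + $1,520 + $1,620 = $37,080 (under)
Week 13–Week 15: $1,520 + $1,620 + $5,930 = $9,070 (under)
Week 14–Week 16: $1,620 + $5,930 + $740 = $8,290 (under)
Week 15–Week 17: $5,930 + $740 + $40,910 = $47,580 (under)
Week 16–Week 18: $740 + $40,910 + $14,130 = $55,780 (under)
Week 17–Week 19: $40,910 + $14,130 + $74,740 = $129,780 (over)
1 window exceeds the threshold.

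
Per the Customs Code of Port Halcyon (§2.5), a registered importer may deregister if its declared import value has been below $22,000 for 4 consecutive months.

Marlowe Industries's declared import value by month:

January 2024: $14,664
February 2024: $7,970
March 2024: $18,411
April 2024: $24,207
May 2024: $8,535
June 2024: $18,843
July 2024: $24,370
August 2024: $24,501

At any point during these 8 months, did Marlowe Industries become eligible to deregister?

Months below $22,000: January 2024, February 2024, March 2024, May 2024, June 2024.
Longest run of consecutive months below the threshold: 3.
3 < 4, so Marlowe Industries never became eligible.

No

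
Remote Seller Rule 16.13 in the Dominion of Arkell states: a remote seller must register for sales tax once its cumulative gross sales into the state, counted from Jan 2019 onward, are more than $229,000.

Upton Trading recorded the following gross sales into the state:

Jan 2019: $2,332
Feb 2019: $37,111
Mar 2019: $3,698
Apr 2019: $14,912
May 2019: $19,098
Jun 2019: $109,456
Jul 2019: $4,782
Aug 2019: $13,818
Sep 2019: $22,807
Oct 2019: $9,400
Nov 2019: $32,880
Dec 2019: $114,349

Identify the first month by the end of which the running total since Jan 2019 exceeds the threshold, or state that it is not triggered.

Through Jan 2019: $2,332
Through Feb 2019: $39,443
Through Mar 2019: $43,141
Through Apr 2019: $58,053
Through May 2019: $77,151
Through Jun 2019: $186,607
Through Jul 2019: $191,389
Through Aug 2019: $205,207
Through Sep 2019: $228,014
Through Oct 2019: $237,414 ← exceeds threshold

Oct 2019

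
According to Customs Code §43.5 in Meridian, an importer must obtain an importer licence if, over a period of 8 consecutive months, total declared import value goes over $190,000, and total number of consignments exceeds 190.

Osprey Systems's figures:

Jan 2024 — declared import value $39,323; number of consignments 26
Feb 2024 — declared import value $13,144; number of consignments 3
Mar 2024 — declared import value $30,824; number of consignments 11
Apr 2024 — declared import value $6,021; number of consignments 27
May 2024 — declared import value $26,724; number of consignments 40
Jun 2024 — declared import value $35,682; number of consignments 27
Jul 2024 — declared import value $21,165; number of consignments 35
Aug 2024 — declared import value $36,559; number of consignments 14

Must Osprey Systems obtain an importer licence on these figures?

No

Total declared import value: $39,323 + $13,144 + $30,824 + $6,021 + $26,724 + $35,682 + $21,165 + $36,559 = $209,442 (> $190,000).
Total number of consignments: 26 + 3 + 11 + 27 + 40 + 27 + 35 + 14 = 183 (≤ 190).
The test is 'and': the rule requires both, and at least one is not exceeded.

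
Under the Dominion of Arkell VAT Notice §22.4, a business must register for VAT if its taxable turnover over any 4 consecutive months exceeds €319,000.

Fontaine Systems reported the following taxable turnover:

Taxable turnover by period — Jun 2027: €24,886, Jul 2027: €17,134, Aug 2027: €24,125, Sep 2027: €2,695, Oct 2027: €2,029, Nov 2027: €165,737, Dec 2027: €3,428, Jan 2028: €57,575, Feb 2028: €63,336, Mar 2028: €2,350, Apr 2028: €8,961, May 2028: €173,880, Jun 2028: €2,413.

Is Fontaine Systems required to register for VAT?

Jun 2027–Sep 2027: €24,886 + €17,134 + €24,125 + €2,695 = €68,840 (under)
Jul 2027–Oct 2027: €17,134 + €24,125 + €2,695 + €2,029 = €45,983 (under)
Aug 2027–Nov 2027: €24,125 + €2,695 + €2,029 + €165,737 = €194,586 (under)
Sep 2027–Dec 2027: €2,695 + €2,029 + €165,737 + €3,428 = €173,889 (under)
Oct 2027–Jan 2028: €2,029 + €165,737 + €3,428 + €57,575 = €228,769 (under)
Nov 2027–Feb 2028: €165,737 + €3,428 + €57,575 + €63,336 = €290,076 (under)
Dec 2027–Mar 2028: €3,428 + €57,575 + €63,336 + €2,350 = €126,689 (under)
Jan 2028–Apr 2028: €57,575 + €63,336 + €2,350 + €8,961 = €132,222 (under)
Feb 2028–May 2028: €63,336 + €2,350 + €8,961 + €173,880 = €248,527 (under)
Mar 2028–Jun 2028: €2,350 + €8,961 + €173,880 + €2,413 = €187,604 (under)
No window exceeds €319,000.

No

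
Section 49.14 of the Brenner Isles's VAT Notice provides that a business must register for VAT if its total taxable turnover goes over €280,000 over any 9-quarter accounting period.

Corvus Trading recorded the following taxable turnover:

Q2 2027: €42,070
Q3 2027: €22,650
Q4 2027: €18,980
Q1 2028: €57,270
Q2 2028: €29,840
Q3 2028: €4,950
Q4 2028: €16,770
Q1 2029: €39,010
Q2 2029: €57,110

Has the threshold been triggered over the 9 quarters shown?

Yes

Total taxable turnover: €42,070 + €22,650 + €18,980 + €57,270 + €29,840 + €4,950 + €16,770 + €39,010 + €57,110 = €288,650.
€288,650 > €280,000, so the threshold is exceeded.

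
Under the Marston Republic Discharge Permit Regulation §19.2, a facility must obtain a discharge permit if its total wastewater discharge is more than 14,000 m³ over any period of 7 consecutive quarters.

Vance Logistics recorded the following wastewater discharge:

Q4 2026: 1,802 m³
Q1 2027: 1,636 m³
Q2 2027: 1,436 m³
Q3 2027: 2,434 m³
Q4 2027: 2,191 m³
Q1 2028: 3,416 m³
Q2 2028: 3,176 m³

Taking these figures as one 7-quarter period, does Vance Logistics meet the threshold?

Yes

Total wastewater discharge: 1,802 m³ + 1,636 m³ + 1,436 m³ + 2,434 m³ + 2,191 m³ + 3,416 m³ + 3,176 m³ = 16,091 m³.
16,091 m³ > 14,000 m³, so the threshold is exceeded.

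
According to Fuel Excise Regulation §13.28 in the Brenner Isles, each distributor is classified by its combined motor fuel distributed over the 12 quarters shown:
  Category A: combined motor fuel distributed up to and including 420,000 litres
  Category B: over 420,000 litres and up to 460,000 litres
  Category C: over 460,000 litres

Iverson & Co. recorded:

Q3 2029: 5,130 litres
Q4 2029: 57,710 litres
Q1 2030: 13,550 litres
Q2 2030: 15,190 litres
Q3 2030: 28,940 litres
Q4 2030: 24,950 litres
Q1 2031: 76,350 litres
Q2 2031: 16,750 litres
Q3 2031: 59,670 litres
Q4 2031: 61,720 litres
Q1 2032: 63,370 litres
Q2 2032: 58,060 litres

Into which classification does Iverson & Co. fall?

Combined motor fuel distributed: 5,130 litres + 57,710 litres + 13,550 litres + 15,190 litres + 28,940 litres + 24,950 litres + 76,350 litres + 16,750 litres + 59,670 litres + 61,720 litres + 63,370 litres + 58,060 litres = 481,390 litres.
481,390 litres > 460,000 litres, so Category C applies.

Category C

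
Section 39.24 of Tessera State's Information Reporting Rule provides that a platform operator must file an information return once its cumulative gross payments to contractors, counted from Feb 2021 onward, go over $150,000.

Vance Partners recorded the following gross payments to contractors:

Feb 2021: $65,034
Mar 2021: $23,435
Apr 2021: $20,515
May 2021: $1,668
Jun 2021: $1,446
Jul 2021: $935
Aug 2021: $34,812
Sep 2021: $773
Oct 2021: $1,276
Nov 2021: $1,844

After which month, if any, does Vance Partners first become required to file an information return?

Nov 2021

Through Feb 2021: $65,034
Through Mar 2021: $88,469
Through Apr 2021: $108,984
Through May 2021: $110,652
Through Jun 2021: $112,098
Through Jul 2021: $113,033
Through Aug 2021: $147,845
Through Sep 2021: $148,618
Through Oct 2021: $149,894
Through Nov 2021: $151,738 ← exceeds threshold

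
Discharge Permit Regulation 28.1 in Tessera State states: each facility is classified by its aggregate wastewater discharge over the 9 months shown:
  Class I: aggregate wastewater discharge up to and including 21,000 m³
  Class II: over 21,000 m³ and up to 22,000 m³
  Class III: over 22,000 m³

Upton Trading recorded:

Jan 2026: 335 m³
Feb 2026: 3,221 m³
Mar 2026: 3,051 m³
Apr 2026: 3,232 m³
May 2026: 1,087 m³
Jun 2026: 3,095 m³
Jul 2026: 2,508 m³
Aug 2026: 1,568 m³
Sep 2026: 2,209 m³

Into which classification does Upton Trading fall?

Aggregate wastewater discharge: 335 m³ + 3,221 m³ + 3,051 m³ + 3,232 m³ + 1,087 m³ + 3,095 m³ + 2,508 m³ + 1,568 m³ + 2,209 m³ = 20,306 m³.
20,306 m³ ≤ 21,000 m³, so Class I applies.

Class I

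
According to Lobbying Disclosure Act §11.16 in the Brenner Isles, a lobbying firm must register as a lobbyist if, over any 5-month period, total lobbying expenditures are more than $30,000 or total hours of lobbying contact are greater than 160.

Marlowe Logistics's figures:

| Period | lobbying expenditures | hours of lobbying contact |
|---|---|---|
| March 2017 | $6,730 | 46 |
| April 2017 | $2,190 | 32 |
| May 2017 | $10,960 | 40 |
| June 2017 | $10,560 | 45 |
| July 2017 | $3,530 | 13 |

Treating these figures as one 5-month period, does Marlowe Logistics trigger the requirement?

Yes

Total lobbying expenditures: $6,730 + $2,190 + $10,960 + $10,560 + $3,530 = $33,970 (> $30,000).
Total hours of lobbying contact: 46 + 32 + 40 + 45 + 13 = 176 (> 160).
The test is 'or': at least one threshold is exceeded.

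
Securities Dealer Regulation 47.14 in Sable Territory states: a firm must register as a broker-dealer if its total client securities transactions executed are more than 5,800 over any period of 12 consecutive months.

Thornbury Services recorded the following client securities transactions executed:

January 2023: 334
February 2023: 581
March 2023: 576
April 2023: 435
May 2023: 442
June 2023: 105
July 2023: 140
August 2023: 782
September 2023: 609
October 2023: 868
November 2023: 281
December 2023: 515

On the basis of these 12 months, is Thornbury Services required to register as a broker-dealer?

Total client securities transactions executed: 334 + 581 + 576 + 435 + 442 + 105 + 140 + 782 + 609 + 868 + 281 + 515 = 5,668.
5,668 ≤ 5,800, so the threshold is not exceeded.

No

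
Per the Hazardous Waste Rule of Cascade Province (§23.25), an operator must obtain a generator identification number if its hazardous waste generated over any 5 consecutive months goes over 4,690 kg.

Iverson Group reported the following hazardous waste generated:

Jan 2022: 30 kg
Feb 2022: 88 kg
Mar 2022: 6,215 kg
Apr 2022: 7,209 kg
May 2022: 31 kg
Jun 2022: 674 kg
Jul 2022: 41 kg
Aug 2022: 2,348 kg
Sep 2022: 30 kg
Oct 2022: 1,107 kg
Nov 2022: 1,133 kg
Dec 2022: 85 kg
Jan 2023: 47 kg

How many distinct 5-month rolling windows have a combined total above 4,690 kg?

5

Jan 2022–May 2022: 30 kg + 88 kg + 6,215 kg + 7,209 kg + 31 kg = 13,573 kg (over)
Feb 2022–Jun 2022: 88 kg + 6,215 kg + 7,209 kg + 31 kg + 674 kg = 14,217 kg (over)
Mar 2022–Jul 2022: 6,215 kg + 7,209 kg + 31 kg + 674 kg + 41 kg = 14,170 kg (over)
Apr 2022–Aug 2022: 7,209 kg + 31 kg + 674 kg + 41 kg + 2,348 kg = 10,303 kg (over)
May 2022–Sep 2022: 31 kg + 674 kg + 41 kg + 2,348 kg + 30 kg = 3,124 kg (under)
Jun 2022–Oct 2022: 674 kg + 41 kg + 2,348 kg + 30 kg + 1,107 kg = 4,200 kg (under)
Jul 2022–Nov 2022: 41 kg + 2,348 kg + 30 kg + 1,107 kg + 1,133 kg = 4,659 kg (under)
Aug 2022–Dec 2022: 2,348 kg + 30 kg + 1,107 kg + 1,133 kg + 85 kg = 4,703 kg (over)
Sep 2022–Jan 2023: 30 kg + 1,107 kg + 1,133 kg + 85 kg + 47 kg = 2,402 kg (under)
5 windows exceed the threshold.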